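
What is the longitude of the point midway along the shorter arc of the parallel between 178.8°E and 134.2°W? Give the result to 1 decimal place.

157.7°W

Signed shortest Δλ from +178.8° to -134.2° is +47.0°.
Midpoint longitude = +178.8° + (+47.0°)/2 = +178.8° + 23.5° = +202.3°.
Normalise into (−180°, 180°]: -157.7°.
(The naïve average (+178.8 + -134.2)/2 = 22.3° is on the wrong side of the globe.)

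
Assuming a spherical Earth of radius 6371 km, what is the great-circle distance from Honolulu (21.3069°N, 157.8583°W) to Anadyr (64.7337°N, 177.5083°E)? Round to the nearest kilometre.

5156 km

Δλ = 177.5083 − -157.8583 = 335.3666°; wrapped into (−180°, 180°]: -24.6334°.
Δφ = 64.7337 − 21.3069 = 43.4268°.
a = sin²(Δφ/2) + cos φ₁ · cos φ₂ · sin²(Δλ/2) = 0.154968.
c = 2·atan2(√a, √(1−a)) = 0.80922 rad → d = 6371·c ≈ 5155.53 km.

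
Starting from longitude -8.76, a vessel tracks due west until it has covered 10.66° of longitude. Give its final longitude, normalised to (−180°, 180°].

-19.42°

Start at -8.76°; shift −10.66° → -19.42°.
-19.42° already lies in (−180°, 180°].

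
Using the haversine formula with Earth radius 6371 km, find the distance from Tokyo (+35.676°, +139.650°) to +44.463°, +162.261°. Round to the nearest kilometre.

Δλ = 162.261 − 139.650 = 22.611°.
Δφ = 44.463 − 35.676 = 8.787°.
a = sin²(Δφ/2) + cos φ₁ · cos φ₂ · sin²(Δλ/2) = 0.028150.
c = 2·atan2(√a, √(1−a)) = 0.33715 rad → d = 6371·c ≈ 2148.00 km.

2148 km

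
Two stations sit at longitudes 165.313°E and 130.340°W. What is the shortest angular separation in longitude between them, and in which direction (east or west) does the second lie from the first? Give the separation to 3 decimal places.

64.347° east

Raw difference: -130.340 − 165.313 = -295.653°.
Normalise into (−180°, 180°]: -295.653° + 360° = 64.347°.
Positive ⇒ the second point lies to the east; separation 64.347°.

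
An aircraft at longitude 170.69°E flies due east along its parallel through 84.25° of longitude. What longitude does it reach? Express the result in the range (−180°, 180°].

Start at +170.69°; shift +84.25° → +254.94°.
+254.94° lies outside (−180°, 180°]; subtract 360° → -105.06°.

105.06°W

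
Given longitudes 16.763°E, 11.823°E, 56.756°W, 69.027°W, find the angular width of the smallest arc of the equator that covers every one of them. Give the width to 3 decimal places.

85.790°

Sort the longitudes: -69.027°, -56.756°, +11.823°, +16.763°.
Eastward gaps between consecutive values (wrapping around): 12.271°, 68.579°, 4.940°, 274.210°.
Largest gap = 274.210° ⇒ minimal covering band is its complement: 360° − 274.210° = 85.790°.
Band runs from -69.027° eastward to +16.763°.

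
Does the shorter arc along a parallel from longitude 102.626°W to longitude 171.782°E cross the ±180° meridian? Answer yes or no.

Naïve |171.782 − -102.626| = 274.408° > 180°, so the shorter arc goes the other way round — across 180°.
Signed shortest Δλ = ((171.782 − -102.626 + 180) mod 360) − 180 = -85.592°.
Going west by 85.592° from -102.626° passes through 180° before reaching +171.782°.

Yes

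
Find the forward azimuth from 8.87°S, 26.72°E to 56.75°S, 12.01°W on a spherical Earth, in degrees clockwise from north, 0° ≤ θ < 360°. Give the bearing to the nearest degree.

Δλ = -12.01 − 26.72 = -38.73°.
θ = atan2( sin Δλ · cos φ₂ , cos φ₁ · sin φ₂ − sin φ₁ · cos φ₂ · cos Δλ )
  = atan2(-0.34304, -0.76033) = -155.716° → normalised to [0°, 360°): 204.284°.

204°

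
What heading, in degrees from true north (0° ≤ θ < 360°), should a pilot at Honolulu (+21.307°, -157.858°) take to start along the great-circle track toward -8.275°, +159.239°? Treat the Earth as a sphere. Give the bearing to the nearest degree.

239°

Δλ = 159.239 − -157.858 = 317.097°; wrapped into (−180°, 180°]: -42.903°.
θ = atan2( sin Δλ · cos φ₂ , cos φ₁ · sin φ₂ − sin φ₁ · cos φ₂ · cos Δλ )
  = atan2(-0.67367, -0.39748) = -120.542° → normalised to [0°, 360°): 239.458°.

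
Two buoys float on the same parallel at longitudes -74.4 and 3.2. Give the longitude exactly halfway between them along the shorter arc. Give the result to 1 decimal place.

-35.6°

Signed shortest Δλ from -74.4° to +3.2° is +77.6°.
Midpoint longitude = -74.4° + (+77.6°)/2 = -74.4° + 38.8° = -35.6°.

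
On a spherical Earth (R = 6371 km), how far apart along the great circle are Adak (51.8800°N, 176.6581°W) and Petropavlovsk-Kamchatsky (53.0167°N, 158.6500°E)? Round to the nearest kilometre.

1670 km

Δλ = 158.6500 − -176.6581 = 335.3081°; wrapped into (−180°, 180°]: -24.6919°.
Δφ = 53.0167 − 51.8800 = 1.1367°.
a = sin²(Δφ/2) + cos φ₁ · cos φ₂ · sin²(Δλ/2) = 0.017076.
c = 2·atan2(√a, √(1−a)) = 0.26210 rad → d = 6371·c ≈ 1669.83 km.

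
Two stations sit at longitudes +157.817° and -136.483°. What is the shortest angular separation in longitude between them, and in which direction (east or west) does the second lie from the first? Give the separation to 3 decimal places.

65.700° east

Raw difference: -136.483 − 157.817 = -294.3°.
Normalise into (−180°, 180°]: -294.3° + 360° = 65.7°.
Positive ⇒ the second point lies to the east; separation 65.700°.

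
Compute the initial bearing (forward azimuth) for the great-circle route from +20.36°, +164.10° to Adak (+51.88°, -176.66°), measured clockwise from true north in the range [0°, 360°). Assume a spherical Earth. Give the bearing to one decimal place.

20.8°

Δλ = -176.66 − 164.10 = -340.76°; wrapped into (−180°, 180°]: 19.24°.
θ = atan2( sin Δλ · cos φ₂ , cos φ₁ · sin φ₂ − sin φ₁ · cos φ₂ · cos Δλ )
  = atan2(0.20342, 0.53479) = 20.825° → normalised to [0°, 360°): 20.825°.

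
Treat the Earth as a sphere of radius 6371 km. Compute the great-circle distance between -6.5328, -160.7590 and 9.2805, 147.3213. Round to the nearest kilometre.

Δλ = 147.3213 − -160.7590 = 308.0803°; wrapped into (−180°, 180°]: -51.9197°.
Δφ = 9.2805 − -6.5328 = 15.8133°.
a = sin²(Δφ/2) + cos φ₁ · cos φ₂ · sin²(Δλ/2) = 0.206804.
c = 2·atan2(√a, √(1−a)) = 0.94420 rad → d = 6371·c ≈ 6015.49 km.

6015 km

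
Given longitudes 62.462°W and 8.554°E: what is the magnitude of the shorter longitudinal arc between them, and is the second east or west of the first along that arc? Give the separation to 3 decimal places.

Raw difference: 8.554 − -62.462 = 71.016°.
Normalise into (−180°, 180°]: 71.016° stays 71.016°.
Positive ⇒ the second point lies to the east; separation 71.016°.

71.016° east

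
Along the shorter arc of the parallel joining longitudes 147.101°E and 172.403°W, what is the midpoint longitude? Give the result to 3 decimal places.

Signed shortest Δλ from +147.101° to -172.403° is +40.496°.
Midpoint longitude = +147.101° + (+40.496°)/2 = +147.101° + 20.248° = +167.349°.
(The naïve average (+147.101 + -172.403)/2 = -12.651° is on the wrong side of the globe.)

167.349°E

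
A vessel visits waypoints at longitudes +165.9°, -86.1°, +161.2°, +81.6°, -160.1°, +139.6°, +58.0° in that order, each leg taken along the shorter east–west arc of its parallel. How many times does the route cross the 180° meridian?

Leg 1: +165.9° → -86.1°, shortest Δλ = 108.0° (east) — crosses 180°.
Leg 2: -86.1° → +161.2°, shortest Δλ = -112.7° (west) — crosses 180°.
Leg 3: +161.2° → +81.6°, shortest Δλ = -79.6° (west) — does not cross 180°.
Leg 4: +81.6° → -160.1°, shortest Δλ = 118.3° (east) — crosses 180°.
Leg 5: -160.1° → +139.6°, shortest Δλ = -60.3° (west) — crosses 180°.
Leg 6: +139.6° → +58.0°, shortest Δλ = -81.6° (west) — does not cross 180°.
Total crossings: 4.

4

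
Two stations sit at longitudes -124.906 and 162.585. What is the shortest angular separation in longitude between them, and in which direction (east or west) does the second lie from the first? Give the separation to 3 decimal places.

Raw difference: 162.585 − -124.906 = 287.491°.
Normalise into (−180°, 180°]: 287.491° − 360° = -72.509°.
Negative ⇒ the second point lies to the west; separation 72.509°.

72.509° west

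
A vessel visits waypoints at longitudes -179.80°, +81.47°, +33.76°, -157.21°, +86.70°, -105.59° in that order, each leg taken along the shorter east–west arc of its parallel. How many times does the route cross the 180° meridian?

4

Leg 1: -179.80° → +81.47°, shortest Δλ = -98.73° (west) — crosses 180°.
Leg 2: +81.47° → +33.76°, shortest Δλ = -47.71° (west) — does not cross 180°.
Leg 3: +33.76° → -157.21°, shortest Δλ = 169.03° (east) — crosses 180°.
Leg 4: -157.21° → +86.70°, shortest Δλ = -116.09° (west) — crosses 180°.
Leg 5: +86.70° → -105.59°, shortest Δλ = 167.71° (east) — crosses 180°.
Total crossings: 4.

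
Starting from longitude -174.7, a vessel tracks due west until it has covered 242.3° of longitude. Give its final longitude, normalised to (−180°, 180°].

-57.0°

Start at -174.7°; shift −242.3° → -417.0°.
-417.0° lies outside (−180°, 180°]; add 360° → -57.0°.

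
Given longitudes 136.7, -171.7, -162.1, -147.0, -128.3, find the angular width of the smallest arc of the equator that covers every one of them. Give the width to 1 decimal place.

Sort the longitudes: -171.7°, -162.1°, -147.0°, -128.3°, +136.7°.
Eastward gaps between consecutive values (wrapping around): 9.6°, 15.1°, 18.7°, 265.0°, 51.6°.
Largest gap = 265.0° ⇒ minimal covering band is its complement: 360° − 265.0° = 95.0°.
Band runs from +136.7° eastward to -128.3°, crossing the antimeridian.

95.0°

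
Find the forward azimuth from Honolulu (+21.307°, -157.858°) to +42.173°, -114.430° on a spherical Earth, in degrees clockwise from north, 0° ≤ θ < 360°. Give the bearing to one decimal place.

49.8°

Δλ = -114.430 − -157.858 = 43.428°.
θ = atan2( sin Δλ · cos φ₂ , cos φ₁ · sin φ₂ − sin φ₁ · cos φ₂ · cos Δλ )
  = atan2(0.50948, 0.42991) = 49.842° → normalised to [0°, 360°): 49.842°.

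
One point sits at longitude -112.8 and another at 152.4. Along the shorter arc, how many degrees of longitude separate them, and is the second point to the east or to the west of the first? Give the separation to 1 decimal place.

Raw difference: 152.4 − -112.8 = 265.2°.
Normalise into (−180°, 180°]: 265.2° − 360° = -94.8°.
Negative ⇒ the second point lies to the west; separation 94.8°.

94.8° west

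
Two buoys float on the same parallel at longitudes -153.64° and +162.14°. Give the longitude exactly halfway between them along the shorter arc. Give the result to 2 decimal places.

-175.75°

Signed shortest Δλ from -153.64° to +162.14° is -44.22°.
Midpoint longitude = -153.64° + (-44.22°)/2 = -153.64° − 22.11° = -175.75°.
(The naïve average (-153.64 + +162.14)/2 = 4.25° is on the wrong side of the globe.)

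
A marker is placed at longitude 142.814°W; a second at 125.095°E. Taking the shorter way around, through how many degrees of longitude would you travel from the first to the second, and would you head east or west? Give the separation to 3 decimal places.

Raw difference: 125.095 − -142.814 = 267.909°.
Normalise into (−180°, 180°]: 267.909° − 360° = -92.091°.
Negative ⇒ the second point lies to the west; separation 92.091°.

92.091° west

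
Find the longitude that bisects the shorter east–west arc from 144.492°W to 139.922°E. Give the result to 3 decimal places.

177.715°E

Signed shortest Δλ from -144.492° to +139.922° is -75.586°.
Midpoint longitude = -144.492° + (-75.586°)/2 = -144.492° − 37.793° = -182.285°.
Normalise into (−180°, 180°]: +177.715°.
(The naïve average (-144.492 + +139.922)/2 = -2.285° is on the wrong side of the globe.)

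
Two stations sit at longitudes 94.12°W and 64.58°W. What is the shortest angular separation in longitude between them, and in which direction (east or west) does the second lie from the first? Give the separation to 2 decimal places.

29.54° east

Raw difference: -64.58 − -94.12 = 29.54°.
Normalise into (−180°, 180°]: 29.54° stays 29.54°.
Positive ⇒ the second point lies to the east; separation 29.54°.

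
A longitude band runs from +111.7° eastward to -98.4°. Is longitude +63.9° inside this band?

Band width going east from +111.7° to -98.4°: ((-98.4 − 111.7) mod 360) = 149.9°.
Offset of +63.9° east of the west edge: ((63.9 − 111.7) mod 360) = 312.2°.
312.2° > 149.9° ⇒ outside.

No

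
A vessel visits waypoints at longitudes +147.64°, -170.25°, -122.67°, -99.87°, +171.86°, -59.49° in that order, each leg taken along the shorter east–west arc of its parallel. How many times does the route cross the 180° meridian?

3

Leg 1: +147.64° → -170.25°, shortest Δλ = 42.11° (east) — crosses 180°.
Leg 2: -170.25° → -122.67°, shortest Δλ = 47.58° (east) — does not cross 180°.
Leg 3: -122.67° → -99.87°, shortest Δλ = 22.8° (east) — does not cross 180°.
Leg 4: -99.87° → +171.86°, shortest Δλ = -88.27° (west) — crosses 180°.
Leg 5: +171.86° → -59.49°, shortest Δλ = 128.65° (east) — crosses 180°.
Total crossings: 3.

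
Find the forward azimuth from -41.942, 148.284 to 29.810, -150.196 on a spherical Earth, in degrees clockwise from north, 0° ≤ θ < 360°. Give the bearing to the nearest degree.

50°

Δλ = -150.196 − 148.284 = -298.480°; wrapped into (−180°, 180°]: 61.520°.
θ = atan2( sin Δλ · cos φ₂ , cos φ₁ · sin φ₂ − sin φ₁ · cos φ₂ · cos Δλ )
  = atan2(0.76268, 0.64632) = 49.721° → normalised to [0°, 360°): 49.721°.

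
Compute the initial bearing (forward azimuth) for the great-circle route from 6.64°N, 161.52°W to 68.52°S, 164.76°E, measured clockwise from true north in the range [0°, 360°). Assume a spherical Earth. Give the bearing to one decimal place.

192.0°

Δλ = 164.76 − -161.52 = 326.28°; wrapped into (−180°, 180°]: -33.72°.
θ = atan2( sin Δλ · cos φ₂ , cos φ₁ · sin φ₂ − sin φ₁ · cos φ₂ · cos Δλ )
  = atan2(-0.20328, -0.95952) = -168.039° → normalised to [0°, 360°): 191.961°.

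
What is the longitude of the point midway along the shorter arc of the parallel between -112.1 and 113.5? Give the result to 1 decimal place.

Signed shortest Δλ from -112.1° to +113.5° is -134.4°.
Midpoint longitude = -112.1° + (-134.4°)/2 = -112.1° − 67.2° = -179.3°.
(The naïve average (-112.1 + +113.5)/2 = 0.7° is on the wrong side of the globe.)

-179.3°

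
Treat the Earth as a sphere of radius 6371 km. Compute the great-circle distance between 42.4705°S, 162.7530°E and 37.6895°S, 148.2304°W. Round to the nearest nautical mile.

2239 nmi

Δλ = -148.2304 − 162.7530 = -310.9834°; wrapped into (−180°, 180°]: 49.0166°.
Δφ = -37.6895 − -42.4705 = 4.7810°.
a = sin²(Δφ/2) + cos φ₁ · cos φ₂ · sin²(Δλ/2) = 0.102184.
c = 2·atan2(√a, √(1−a)) = 0.65075 rad → d = 6371·c ≈ 4145.91 km ≈ 2238.61 nmi.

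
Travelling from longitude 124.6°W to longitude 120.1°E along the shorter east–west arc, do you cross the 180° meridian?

Naïve |120.1 − -124.6| = 244.7° > 180°, so the shorter arc goes the other way round — across 180°.
Signed shortest Δλ = ((120.1 − -124.6 + 180) mod 360) − 180 = -115.3°.
Going west by 115.3° from -124.6° passes through 180° before reaching +120.1°.

Yes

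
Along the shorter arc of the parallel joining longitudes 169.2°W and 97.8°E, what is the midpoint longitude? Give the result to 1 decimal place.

Signed shortest Δλ from -169.2° to +97.8° is -93.0°.
Midpoint longitude = -169.2° + (-93.0°)/2 = -169.2° − 46.5° = -215.7°.
Normalise into (−180°, 180°]: +144.3°.
(The naïve average (-169.2 + +97.8)/2 = -35.7° is on the wrong side of the globe.)

144.3°E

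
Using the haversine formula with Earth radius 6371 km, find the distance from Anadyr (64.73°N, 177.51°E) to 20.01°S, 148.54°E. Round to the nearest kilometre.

Δλ = 148.54 − 177.51 = -28.97°.
Δφ = -20.01 − 64.73 = -84.74°.
a = sin²(Δφ/2) + cos φ₁ · cos φ₂ · sin²(Δλ/2) = 0.479257.
c = 2·atan2(√a, √(1−a)) = 1.52930 rad → d = 6371·c ≈ 9743.16 km.

9743 km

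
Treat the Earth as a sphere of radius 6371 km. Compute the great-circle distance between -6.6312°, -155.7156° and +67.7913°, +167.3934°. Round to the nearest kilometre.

Δλ = 167.3934 − -155.7156 = 323.1090°; wrapped into (−180°, 180°]: -36.8910°.
Δφ = 67.7913 − -6.6312 = 74.4225°.
a = sin²(Δφ/2) + cos φ₁ · cos φ₂ · sin²(Δλ/2) = 0.403316.
c = 2·atan2(√a, √(1−a)) = 1.37620 rad → d = 6371·c ≈ 8767.79 km.

8768 km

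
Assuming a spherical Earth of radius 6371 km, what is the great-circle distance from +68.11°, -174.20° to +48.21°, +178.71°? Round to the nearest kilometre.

Δλ = 178.71 − -174.20 = 352.91°; wrapped into (−180°, 180°]: -7.09°.
Δφ = 48.21 − 68.11 = -19.90°.
a = sin²(Δφ/2) + cos φ₁ · cos φ₂ · sin²(Δλ/2) = 0.030806.
c = 2·atan2(√a, √(1−a)) = 0.35286 rad → d = 6371·c ≈ 2248.07 km.

2248 km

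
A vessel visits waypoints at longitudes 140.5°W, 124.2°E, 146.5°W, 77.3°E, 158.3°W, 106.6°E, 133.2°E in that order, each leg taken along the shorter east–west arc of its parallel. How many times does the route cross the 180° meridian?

5

Leg 1: -140.5° → +124.2°, shortest Δλ = -95.3° (west) — crosses 180°.
Leg 2: +124.2° → -146.5°, shortest Δλ = 89.3° (east) — crosses 180°.
Leg 3: -146.5° → +77.3°, shortest Δλ = -136.2° (west) — crosses 180°.
Leg 4: +77.3° → -158.3°, shortest Δλ = 124.4° (east) — crosses 180°.
Leg 5: -158.3° → +106.6°, shortest Δλ = -95.1° (west) — crosses 180°.
Leg 6: +106.6° → +133.2°, shortest Δλ = 26.6° (east) — does not cross 180°.
Total crossings: 5.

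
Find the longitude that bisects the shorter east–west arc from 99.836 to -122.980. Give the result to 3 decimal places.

Signed shortest Δλ from +99.836° to -122.980° is +137.184°.
Midpoint longitude = +99.836° + (+137.184°)/2 = +99.836° + 68.592° = +168.428°.
(The naïve average (+99.836 + -122.980)/2 = -11.572° is on the wrong side of the globe.)

+168.428°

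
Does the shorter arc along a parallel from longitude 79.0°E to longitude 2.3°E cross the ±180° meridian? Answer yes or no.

Signed shortest Δλ = ((2.3 − 79.0 + 180) mod 360) − 180 = -76.7°.
Going west by 76.7° from +79.0° reaches +2.3° without touching 180°.

No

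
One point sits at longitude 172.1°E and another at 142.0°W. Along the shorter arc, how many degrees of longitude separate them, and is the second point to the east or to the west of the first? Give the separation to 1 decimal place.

45.9° east

Raw difference: -142.0 − 172.1 = -314.1°.
Normalise into (−180°, 180°]: -314.1° + 360° = 45.9°.
Positive ⇒ the second point lies to the east; separation 45.9°.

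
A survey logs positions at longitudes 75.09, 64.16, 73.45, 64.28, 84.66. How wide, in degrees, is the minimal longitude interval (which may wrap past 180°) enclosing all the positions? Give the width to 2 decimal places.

Sort the longitudes: +64.16°, +64.28°, +73.45°, +75.09°, +84.66°.
Eastward gaps between consecutive values (wrapping around): 0.12°, 9.17°, 1.64°, 9.57°, 339.50°.
Largest gap = 339.50° ⇒ minimal covering band is its complement: 360° − 339.50° = 20.50°.
Band runs from +64.16° eastward to +84.66°.

20.50°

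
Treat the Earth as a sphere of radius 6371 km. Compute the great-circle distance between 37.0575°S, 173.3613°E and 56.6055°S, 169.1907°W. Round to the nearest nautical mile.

1366 nmi

Δλ = -169.1907 − 173.3613 = -342.5520°; wrapped into (−180°, 180°]: 17.4480°.
Δφ = -56.6055 − -37.0575 = -19.5480°.
a = sin²(Δφ/2) + cos φ₁ · cos φ₂ · sin²(Δλ/2) = 0.038924.
c = 2·atan2(√a, √(1−a)) = 0.39719 rad → d = 6371·c ≈ 2530.49 km ≈ 1366.36 nmi.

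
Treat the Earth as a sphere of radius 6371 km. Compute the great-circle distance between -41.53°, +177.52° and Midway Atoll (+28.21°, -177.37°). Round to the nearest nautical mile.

Δλ = -177.37 − 177.52 = -354.89°; wrapped into (−180°, 180°]: 5.11°.
Δφ = 28.21 − -41.53 = 69.74°.
a = sin²(Δφ/2) + cos φ₁ · cos φ₂ · sin²(Δλ/2) = 0.328171.
c = 2·atan2(√a, √(1−a)) = 1.21999 rad → d = 6371·c ≈ 7772.53 km ≈ 4196.83 nmi.

4197 nmi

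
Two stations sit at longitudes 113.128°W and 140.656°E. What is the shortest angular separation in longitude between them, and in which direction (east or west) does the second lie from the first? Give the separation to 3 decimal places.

106.216° west

Raw difference: 140.656 − -113.128 = 253.784°.
Normalise into (−180°, 180°]: 253.784° − 360° = -106.216°.
Negative ⇒ the second point lies to the west; separation 106.216°.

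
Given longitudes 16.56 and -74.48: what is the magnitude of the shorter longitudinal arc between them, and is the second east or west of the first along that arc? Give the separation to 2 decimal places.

Raw difference: -74.48 − 16.56 = -91.04°.
Normalise into (−180°, 180°]: -91.04° stays -91.04°.
Negative ⇒ the second point lies to the west; separation 91.04°.

91.04° west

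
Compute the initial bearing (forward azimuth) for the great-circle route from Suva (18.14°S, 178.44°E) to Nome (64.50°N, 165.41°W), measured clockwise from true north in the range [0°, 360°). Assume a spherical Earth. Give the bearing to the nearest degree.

Δλ = -165.41 − 178.44 = -343.85°; wrapped into (−180°, 180°]: 16.15°.
θ = atan2( sin Δλ · cos φ₂ , cos φ₁ · sin φ₂ − sin φ₁ · cos φ₂ · cos Δλ )
  = atan2(0.11975, 0.98647) = 6.921° → normalised to [0°, 360°): 6.921°.

7°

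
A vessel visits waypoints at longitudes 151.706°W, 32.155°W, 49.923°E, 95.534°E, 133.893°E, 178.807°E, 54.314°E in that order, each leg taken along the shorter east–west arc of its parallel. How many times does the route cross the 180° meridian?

0

Leg 1: -151.706° → -32.155°, shortest Δλ = 119.551° (east) — does not cross 180°.
Leg 2: -32.155° → +49.923°, shortest Δλ = 82.078° (east) — does not cross 180°.
Leg 3: +49.923° → +95.534°, shortest Δλ = 45.611° (east) — does not cross 180°.
Leg 4: +95.534° → +133.893°, shortest Δλ = 38.359° (east) — does not cross 180°.
Leg 5: +133.893° → +178.807°, shortest Δλ = 44.914° (east) — does not cross 180°.
Leg 6: +178.807° → +54.314°, shortest Δλ = -124.493° (west) — does not cross 180°.
Total crossings: 0.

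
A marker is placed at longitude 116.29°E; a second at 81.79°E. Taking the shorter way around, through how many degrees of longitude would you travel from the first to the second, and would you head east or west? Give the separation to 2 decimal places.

Raw difference: 81.79 − 116.29 = -34.5°.
Normalise into (−180°, 180°]: -34.5° stays -34.5°.
Negative ⇒ the second point lies to the west; separation 34.50°.

34.50° west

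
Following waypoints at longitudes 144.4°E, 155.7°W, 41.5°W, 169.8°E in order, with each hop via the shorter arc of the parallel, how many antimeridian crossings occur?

2

Leg 1: +144.4° → -155.7°, shortest Δλ = 59.9° (east) — crosses 180°.
Leg 2: -155.7° → -41.5°, shortest Δλ = 114.2° (east) — does not cross 180°.
Leg 3: -41.5° → +169.8°, shortest Δλ = -148.7° (west) — crosses 180°.
Total crossings: 2.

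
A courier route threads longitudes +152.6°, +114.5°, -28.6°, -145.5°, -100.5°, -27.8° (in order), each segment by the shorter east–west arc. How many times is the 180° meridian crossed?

Leg 1: +152.6° → +114.5°, shortest Δλ = -38.1° (west) — does not cross 180°.
Leg 2: +114.5° → -28.6°, shortest Δλ = -143.1° (west) — does not cross 180°.
Leg 3: -28.6° → -145.5°, shortest Δλ = -116.9° (west) — does not cross 180°.
Leg 4: -145.5° → -100.5°, shortest Δλ = 45.0° (east) — does not cross 180°.
Leg 5: -100.5° → -27.8°, shortest Δλ = 72.7° (east) — does not cross 180°.
Total crossings: 0.

0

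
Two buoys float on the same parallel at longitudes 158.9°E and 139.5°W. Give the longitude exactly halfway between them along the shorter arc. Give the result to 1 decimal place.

170.3°W

Signed shortest Δλ from +158.9° to -139.5° is +61.6°.
Midpoint longitude = +158.9° + (+61.6°)/2 = +158.9° + 30.8° = +189.7°.
Normalise into (−180°, 180°]: -170.3°.
(The naïve average (+158.9 + -139.5)/2 = 9.7° is on the wrong side of the globe.)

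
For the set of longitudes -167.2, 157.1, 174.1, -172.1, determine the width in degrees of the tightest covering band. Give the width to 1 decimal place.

35.7°

Sort the longitudes: -172.1°, -167.2°, +157.1°, +174.1°.
Eastward gaps between consecutive values (wrapping around): 4.9°, 324.3°, 17.0°, 13.8°.
Largest gap = 324.3° ⇒ minimal covering band is its complement: 360° − 324.3° = 35.7°.
Band runs from +157.1° eastward to -167.2°, crossing the antimeridian.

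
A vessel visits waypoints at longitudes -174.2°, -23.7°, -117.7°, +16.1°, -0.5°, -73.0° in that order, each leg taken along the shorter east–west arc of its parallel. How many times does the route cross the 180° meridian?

Leg 1: -174.2° → -23.7°, shortest Δλ = 150.5° (east) — does not cross 180°.
Leg 2: -23.7° → -117.7°, shortest Δλ = -94.0° (west) — does not cross 180°.
Leg 3: -117.7° → +16.1°, shortest Δλ = 133.8° (east) — does not cross 180°.
Leg 4: +16.1° → -0.5°, shortest Δλ = -16.6° (west) — does not cross 180°.
Leg 5: -0.5° → -73.0°, shortest Δλ = -72.5° (west) — does not cross 180°.
Total crossings: 0.

0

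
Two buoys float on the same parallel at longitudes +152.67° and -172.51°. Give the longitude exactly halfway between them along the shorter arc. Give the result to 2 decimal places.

+170.08°

Signed shortest Δλ from +152.67° to -172.51° is +34.82°.
Midpoint longitude = +152.67° + (+34.82°)/2 = +152.67° + 17.41° = +170.08°.
(The naïve average (+152.67 + -172.51)/2 = -9.92° is on the wrong side of the globe.)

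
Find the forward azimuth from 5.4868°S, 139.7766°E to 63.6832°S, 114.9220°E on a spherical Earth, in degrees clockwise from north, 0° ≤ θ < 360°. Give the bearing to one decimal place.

192.3°

Δλ = 114.9220 − 139.7766 = -24.8546°.
θ = atan2( sin Δλ · cos φ₂ , cos φ₁ · sin φ₂ − sin φ₁ · cos φ₂ · cos Δλ )
  = atan2(-0.18634, -0.85379) = -167.688° → normalised to [0°, 360°): 192.312°.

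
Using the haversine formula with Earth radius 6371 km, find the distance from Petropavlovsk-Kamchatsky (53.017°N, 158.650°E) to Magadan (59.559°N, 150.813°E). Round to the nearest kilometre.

Δλ = 150.813 − 158.650 = -7.837°.
Δφ = 59.559 − 53.017 = 6.542°.
a = sin²(Δφ/2) + cos φ₁ · cos φ₂ · sin²(Δλ/2) = 0.004679.
c = 2·atan2(√a, √(1−a)) = 0.13691 rad → d = 6371·c ≈ 872.28 km.

872 km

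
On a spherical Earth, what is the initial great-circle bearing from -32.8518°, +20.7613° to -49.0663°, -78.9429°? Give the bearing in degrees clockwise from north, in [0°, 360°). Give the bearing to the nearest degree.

223°

Δλ = -78.9429 − 20.7613 = -99.7042°.
θ = atan2( sin Δλ · cos φ₂ , cos φ₁ · sin φ₂ − sin φ₁ · cos φ₂ · cos Δλ )
  = atan2(-0.64581, -0.69456) = -137.083° → normalised to [0°, 360°): 222.917°.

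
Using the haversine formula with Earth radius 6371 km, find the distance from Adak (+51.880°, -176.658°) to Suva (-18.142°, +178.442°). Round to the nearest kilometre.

7801 km

Δλ = 178.442 − -176.658 = 355.100°; wrapped into (−180°, 180°]: -4.900°.
Δφ = -18.142 − 51.880 = -70.022°.
a = sin²(Δφ/2) + cos φ₁ · cos φ₂ · sin²(Δλ/2) = 0.330242.
c = 2·atan2(√a, √(1−a)) = 1.22439 rad → d = 6371·c ≈ 7800.62 km.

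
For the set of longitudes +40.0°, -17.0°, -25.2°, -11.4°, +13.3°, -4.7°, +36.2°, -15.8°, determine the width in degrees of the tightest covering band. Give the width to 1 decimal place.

Sort the longitudes: -25.2°, -17.0°, -15.8°, -11.4°, -4.7°, +13.3°, +36.2°, +40.0°.
Eastward gaps between consecutive values (wrapping around): 8.2°, 1.2°, 4.4°, 6.7°, 18.0°, 22.9°, 3.8°, 294.8°.
Largest gap = 294.8° ⇒ minimal covering band is its complement: 360° − 294.8° = 65.2°.
Band runs from -25.2° eastward to +40.0°.

65.2°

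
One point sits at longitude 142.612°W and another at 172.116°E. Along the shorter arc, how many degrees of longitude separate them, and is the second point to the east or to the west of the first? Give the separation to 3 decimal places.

45.272° west

Raw difference: 172.116 − -142.612 = 314.728°.
Normalise into (−180°, 180°]: 314.728° − 360° = -45.272°.
Negative ⇒ the second point lies to the west; separation 45.272°.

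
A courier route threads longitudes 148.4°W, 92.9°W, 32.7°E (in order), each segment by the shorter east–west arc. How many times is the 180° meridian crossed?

Leg 1: -148.4° → -92.9°, shortest Δλ = 55.5° (east) — does not cross 180°.
Leg 2: -92.9° → +32.7°, shortest Δλ = 125.6° (east) — does not cross 180°.
Total crossings: 0.

0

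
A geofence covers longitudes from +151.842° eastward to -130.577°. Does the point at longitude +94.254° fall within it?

No

Band width going east from +151.842° to -130.577°: ((-130.577 − 151.842) mod 360) = 77.581°.
Offset of +94.254° east of the west edge: ((94.254 − 151.842) mod 360) = 302.412°.
302.412° > 77.581° ⇒ outside.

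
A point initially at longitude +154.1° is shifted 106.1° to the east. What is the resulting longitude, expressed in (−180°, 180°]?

Start at +154.1°; shift +106.1° → +260.2°.
+260.2° lies outside (−180°, 180°]; subtract 360° → -99.8°.

-99.8°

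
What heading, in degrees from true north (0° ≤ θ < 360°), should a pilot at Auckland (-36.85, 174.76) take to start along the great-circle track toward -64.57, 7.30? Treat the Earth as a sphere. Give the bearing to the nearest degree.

185°

Δλ = 7.30 − 174.76 = -167.46°.
θ = atan2( sin Δλ · cos φ₂ , cos φ₁ · sin φ₂ − sin φ₁ · cos φ₂ · cos Δλ )
  = atan2(-0.09323, -0.97406) = -174.533° → normalised to [0°, 360°): 185.467°.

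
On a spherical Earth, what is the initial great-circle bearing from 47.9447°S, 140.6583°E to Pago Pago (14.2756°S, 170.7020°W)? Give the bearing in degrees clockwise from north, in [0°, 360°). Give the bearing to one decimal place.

66.9°

Δλ = -170.7020 − 140.6583 = -311.3603°; wrapped into (−180°, 180°]: 48.6397°.
θ = atan2( sin Δλ · cos φ₂ , cos φ₁ · sin φ₂ − sin φ₁ · cos φ₂ · cos Δλ )
  = atan2(0.72739, 0.31031) = 66.897° → normalised to [0°, 360°): 66.897°.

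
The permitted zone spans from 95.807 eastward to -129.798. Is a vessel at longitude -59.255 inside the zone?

Band width going east from +95.807° to -129.798°: ((-129.798 − 95.807) mod 360) = 134.395°.
Offset of -59.255° east of the west edge: ((-59.255 − 95.807) mod 360) = 204.938°.
204.938° > 134.395° ⇒ outside.

No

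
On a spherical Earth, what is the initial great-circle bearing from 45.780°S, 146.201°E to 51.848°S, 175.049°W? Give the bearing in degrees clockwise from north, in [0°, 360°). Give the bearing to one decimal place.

117.7°

Δλ = -175.049 − 146.201 = -321.250°; wrapped into (−180°, 180°]: 38.750°.
θ = atan2( sin Δλ · cos φ₂ , cos φ₁ · sin φ₂ − sin φ₁ · cos φ₂ · cos Δλ )
  = atan2(0.38666, -0.20316) = 117.718° → normalised to [0°, 360°): 117.718°.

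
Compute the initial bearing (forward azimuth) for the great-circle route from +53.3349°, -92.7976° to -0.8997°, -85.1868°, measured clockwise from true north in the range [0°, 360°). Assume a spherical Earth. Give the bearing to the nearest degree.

171°

Δλ = -85.1868 − -92.7976 = 7.6108°.
θ = atan2( sin Δλ · cos φ₂ , cos φ₁ · sin φ₂ − sin φ₁ · cos φ₂ · cos Δλ )
  = atan2(0.13243, -0.80435) = 170.651° → normalised to [0°, 360°): 170.651°.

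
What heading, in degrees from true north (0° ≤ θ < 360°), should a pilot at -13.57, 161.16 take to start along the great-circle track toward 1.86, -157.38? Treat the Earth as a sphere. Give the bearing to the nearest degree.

Δλ = -157.38 − 161.16 = -318.54°; wrapped into (−180°, 180°]: 41.46°.
θ = atan2( sin Δλ · cos φ₂ , cos φ₁ · sin φ₂ − sin φ₁ · cos φ₂ · cos Δλ )
  = atan2(0.66175, 0.20730) = 72.606° → normalised to [0°, 360°): 72.606°.

73°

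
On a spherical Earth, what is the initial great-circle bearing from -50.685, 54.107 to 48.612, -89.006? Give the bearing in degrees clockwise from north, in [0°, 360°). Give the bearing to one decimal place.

279.5°

Δλ = -89.006 − 54.107 = -143.113°.
θ = atan2( sin Δλ · cos φ₂ , cos φ₁ · sin φ₂ − sin φ₁ · cos φ₂ · cos Δλ )
  = atan2(-0.39685, 0.06622) = -80.526° → normalised to [0°, 360°): 279.474°.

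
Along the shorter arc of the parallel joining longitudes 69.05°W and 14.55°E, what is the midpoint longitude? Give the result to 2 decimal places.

Signed shortest Δλ from -69.05° to +14.55° is +83.60°.
Midpoint longitude = -69.05° + (+83.60°)/2 = -69.05° + 41.80° = -27.25°.

27.25°W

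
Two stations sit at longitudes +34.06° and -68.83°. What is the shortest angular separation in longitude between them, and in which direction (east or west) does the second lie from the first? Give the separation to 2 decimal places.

102.89° west

Raw difference: -68.83 − 34.06 = -102.89°.
Normalise into (−180°, 180°]: -102.89° stays -102.89°.
Negative ⇒ the second point lies to the west; separation 102.89°.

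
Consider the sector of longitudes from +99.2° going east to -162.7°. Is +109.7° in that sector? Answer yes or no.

Band width going east from +99.2° to -162.7°: ((-162.7 − 99.2) mod 360) = 98.1°.
Offset of +109.7° east of the west edge: ((109.7 − 99.2) mod 360) = 10.5°.
10.5° ≤ 98.1° ⇒ inside.

Yes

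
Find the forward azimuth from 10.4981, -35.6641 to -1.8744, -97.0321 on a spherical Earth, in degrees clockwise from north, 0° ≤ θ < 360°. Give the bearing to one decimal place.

262.2°

Δλ = -97.0321 − -35.6641 = -61.3680°.
θ = atan2( sin Δλ · cos φ₂ , cos φ₁ · sin φ₂ − sin φ₁ · cos φ₂ · cos Δλ )
  = atan2(-0.87725, -0.11942) = -97.752° → normalised to [0°, 360°): 262.248°.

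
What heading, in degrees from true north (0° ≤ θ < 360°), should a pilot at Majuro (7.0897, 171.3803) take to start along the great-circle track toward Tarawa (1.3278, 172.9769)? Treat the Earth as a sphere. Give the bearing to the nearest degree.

Δλ = 172.9769 − 171.3803 = 1.5966°.
θ = atan2( sin Δλ · cos φ₂ , cos φ₁ · sin φ₂ − sin φ₁ · cos φ₂ · cos Δλ )
  = atan2(0.02785, -0.10035) = 164.486° → normalised to [0°, 360°): 164.486°.

164°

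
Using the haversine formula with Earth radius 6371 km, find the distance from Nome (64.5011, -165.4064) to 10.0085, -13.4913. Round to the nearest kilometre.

11402 km

Δλ = -13.4913 − -165.4064 = 151.9151°.
Δφ = 10.0085 − 64.5011 = -54.4926°.
a = sin²(Δφ/2) + cos φ₁ · cos φ₂ · sin²(Δλ/2) = 0.608579.
c = 2·atan2(√a, √(1−a)) = 1.78970 rad → d = 6371·c ≈ 11402.17 km.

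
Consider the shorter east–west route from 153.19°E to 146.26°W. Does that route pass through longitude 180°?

Yes

Naïve |-146.26 − 153.19| = 299.45° > 180°, so the shorter arc goes the other way round — across 180°.
Signed shortest Δλ = ((-146.26 − 153.19 + 180) mod 360) − 180 = 60.55°.
Going east by 60.55° from +153.19° passes through 180° before reaching -146.26°.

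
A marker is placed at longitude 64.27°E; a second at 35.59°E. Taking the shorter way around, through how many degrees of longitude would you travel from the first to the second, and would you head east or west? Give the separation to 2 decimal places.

28.68° west

Raw difference: 35.59 − 64.27 = -28.68°.
Normalise into (−180°, 180°]: -28.68° stays -28.68°.
Negative ⇒ the second point lies to the west; separation 28.68°.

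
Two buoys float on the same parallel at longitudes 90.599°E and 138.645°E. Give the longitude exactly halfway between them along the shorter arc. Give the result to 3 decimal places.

Signed shortest Δλ from +90.599° to +138.645° is +48.046°.
Midpoint longitude = +90.599° + (+48.046°)/2 = +90.599° + 24.023° = +114.622°.

114.622°E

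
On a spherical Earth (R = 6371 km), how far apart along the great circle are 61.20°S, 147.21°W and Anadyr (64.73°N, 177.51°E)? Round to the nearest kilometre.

14305 km

Δλ = 177.51 − -147.21 = 324.72°; wrapped into (−180°, 180°]: -35.28°.
Δφ = 64.73 − -61.20 = 125.93°.
a = sin²(Δφ/2) + cos φ₁ · cos φ₂ · sin²(Δλ/2) = 0.812283.
c = 2·atan2(√a, √(1−a)) = 2.24537 rad → d = 6371·c ≈ 14305.27 km.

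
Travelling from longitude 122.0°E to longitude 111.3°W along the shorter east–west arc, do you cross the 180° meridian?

Yes

Naïve |-111.3 − 122.0| = 233.3° > 180°, so the shorter arc goes the other way round — across 180°.
Signed shortest Δλ = ((-111.3 − 122.0 + 180) mod 360) − 180 = 126.7°.
Going east by 126.7° from +122.0° passes through 180° before reaching -111.3°.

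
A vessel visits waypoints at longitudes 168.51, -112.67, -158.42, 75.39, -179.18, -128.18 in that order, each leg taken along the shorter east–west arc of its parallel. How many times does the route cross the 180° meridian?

Leg 1: +168.51° → -112.67°, shortest Δλ = 78.82° (east) — crosses 180°.
Leg 2: -112.67° → -158.42°, shortest Δλ = -45.75° (west) — does not cross 180°.
Leg 3: -158.42° → +75.39°, shortest Δλ = -126.19° (west) — crosses 180°.
Leg 4: +75.39° → -179.18°, shortest Δλ = 105.43° (east) — crosses 180°.
Leg 5: -179.18° → -128.18°, shortest Δλ = 51.0° (east) — does not cross 180°.
Total crossings: 3.

3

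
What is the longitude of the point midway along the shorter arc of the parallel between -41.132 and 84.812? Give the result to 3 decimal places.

Signed shortest Δλ from -41.132° to +84.812° is +125.944°.
Midpoint longitude = -41.132° + (+125.944°)/2 = -41.132° + 62.972° = +21.840°.

+21.840°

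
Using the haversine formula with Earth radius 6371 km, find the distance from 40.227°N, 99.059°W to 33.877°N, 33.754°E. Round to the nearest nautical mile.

5647 nmi

Δλ = 33.754 − -99.059 = 132.813°.
Δφ = 33.877 − 40.227 = -6.350°.
a = sin²(Δφ/2) + cos φ₁ · cos φ₂ · sin²(Δλ/2) = 0.535401.
c = 2·atan2(√a, √(1−a)) = 1.64166 rad → d = 6371·c ≈ 10459.00 km ≈ 5647.41 nmi.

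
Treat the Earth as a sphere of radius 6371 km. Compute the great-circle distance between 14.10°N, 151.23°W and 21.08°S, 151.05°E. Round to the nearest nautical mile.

4004 nmi

Δλ = 151.05 − -151.23 = 302.28°; wrapped into (−180°, 180°]: -57.72°.
Δφ = -21.08 − 14.10 = -35.18°.
a = sin²(Δφ/2) + cos φ₁ · cos φ₂ · sin²(Δλ/2) = 0.302158.
c = 2·atan2(√a, √(1−a)) = 1.16398 rad → d = 6371·c ≈ 7415.75 km ≈ 4004.18 nmi.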